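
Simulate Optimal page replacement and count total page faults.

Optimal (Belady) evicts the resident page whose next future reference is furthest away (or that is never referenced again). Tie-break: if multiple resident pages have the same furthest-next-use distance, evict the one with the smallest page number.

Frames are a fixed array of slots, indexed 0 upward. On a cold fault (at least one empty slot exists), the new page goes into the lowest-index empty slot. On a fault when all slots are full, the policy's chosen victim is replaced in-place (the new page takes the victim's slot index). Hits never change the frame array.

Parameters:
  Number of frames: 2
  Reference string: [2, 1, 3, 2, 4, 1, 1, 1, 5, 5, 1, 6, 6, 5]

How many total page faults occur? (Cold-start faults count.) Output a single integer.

Step 0: ref 2 → FAULT, frames=[2,-]
Step 1: ref 1 → FAULT, frames=[2,1]
Step 2: ref 3 → FAULT (evict 1), frames=[2,3]
Step 3: ref 2 → HIT, frames=[2,3]
Step 4: ref 4 → FAULT (evict 2), frames=[4,3]
Step 5: ref 1 → FAULT (evict 3), frames=[4,1]
Step 6: ref 1 → HIT, frames=[4,1]
Step 7: ref 1 → HIT, frames=[4,1]
Step 8: ref 5 → FAULT (evict 4), frames=[5,1]
Step 9: ref 5 → HIT, frames=[5,1]
Step 10: ref 1 → HIT, frames=[5,1]
Step 11: ref 6 → FAULT (evict 1), frames=[5,6]
Step 12: ref 6 → HIT, frames=[5,6]
Step 13: ref 5 → HIT, frames=[5,6]
Total faults: 7

Answer: 7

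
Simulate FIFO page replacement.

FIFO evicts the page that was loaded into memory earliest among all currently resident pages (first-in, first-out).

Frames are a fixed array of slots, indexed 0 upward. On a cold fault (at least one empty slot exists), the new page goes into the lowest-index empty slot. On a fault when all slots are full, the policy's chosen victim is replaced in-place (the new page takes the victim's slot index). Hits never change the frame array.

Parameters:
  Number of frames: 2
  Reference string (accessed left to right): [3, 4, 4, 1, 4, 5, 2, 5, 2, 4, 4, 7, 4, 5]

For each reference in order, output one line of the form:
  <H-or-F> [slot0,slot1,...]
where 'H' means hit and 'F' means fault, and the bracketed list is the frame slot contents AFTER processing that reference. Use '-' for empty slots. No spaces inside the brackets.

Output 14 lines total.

F [3,-]
F [3,4]
H [3,4]
F [1,4]
H [1,4]
F [1,5]
F [2,5]
H [2,5]
H [2,5]
F [2,4]
H [2,4]
F [7,4]
H [7,4]
F [7,5]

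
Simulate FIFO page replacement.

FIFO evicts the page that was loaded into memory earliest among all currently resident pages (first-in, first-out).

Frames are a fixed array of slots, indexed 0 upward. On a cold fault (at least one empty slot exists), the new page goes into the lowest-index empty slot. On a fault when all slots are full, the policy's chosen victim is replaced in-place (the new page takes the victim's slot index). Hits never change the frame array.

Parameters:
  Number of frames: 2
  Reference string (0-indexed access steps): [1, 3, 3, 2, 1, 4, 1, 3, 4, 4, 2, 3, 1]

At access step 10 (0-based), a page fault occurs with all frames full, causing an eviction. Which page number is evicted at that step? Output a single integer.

Step 0: ref 1 -> FAULT, frames=[1,-]
Step 1: ref 3 -> FAULT, frames=[1,3]
Step 2: ref 3 -> HIT, frames=[1,3]
Step 3: ref 2 -> FAULT, evict 1, frames=[2,3]
Step 4: ref 1 -> FAULT, evict 3, frames=[2,1]
Step 5: ref 4 -> FAULT, evict 2, frames=[4,1]
Step 6: ref 1 -> HIT, frames=[4,1]
Step 7: ref 3 -> FAULT, evict 1, frames=[4,3]
Step 8: ref 4 -> HIT, frames=[4,3]
Step 9: ref 4 -> HIT, frames=[4,3]
Step 10: ref 2 -> FAULT, evict 4, frames=[2,3]
At step 10: evicted page 4

Answer: 4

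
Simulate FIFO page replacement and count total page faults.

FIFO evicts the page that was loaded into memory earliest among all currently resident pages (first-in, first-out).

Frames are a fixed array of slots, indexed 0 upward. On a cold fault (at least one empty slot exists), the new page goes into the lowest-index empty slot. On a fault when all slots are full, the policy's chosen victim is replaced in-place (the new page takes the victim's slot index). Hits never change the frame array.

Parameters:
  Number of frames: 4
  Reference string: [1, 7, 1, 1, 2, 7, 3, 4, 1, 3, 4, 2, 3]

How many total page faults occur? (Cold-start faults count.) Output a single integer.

Step 0: ref 1 → FAULT, frames=[1,-,-,-]
Step 1: ref 7 → FAULT, frames=[1,7,-,-]
Step 2: ref 1 → HIT, frames=[1,7,-,-]
Step 3: ref 1 → HIT, frames=[1,7,-,-]
Step 4: ref 2 → FAULT, frames=[1,7,2,-]
Step 5: ref 7 → HIT, frames=[1,7,2,-]
Step 6: ref 3 → FAULT, frames=[1,7,2,3]
Step 7: ref 4 → FAULT (evict 1), frames=[4,7,2,3]
Step 8: ref 1 → FAULT (evict 7), frames=[4,1,2,3]
Step 9: ref 3 → HIT, frames=[4,1,2,3]
Step 10: ref 4 → HIT, frames=[4,1,2,3]
Step 11: ref 2 → HIT, frames=[4,1,2,3]
Step 12: ref 3 → HIT, frames=[4,1,2,3]
Total faults: 6

Answer: 6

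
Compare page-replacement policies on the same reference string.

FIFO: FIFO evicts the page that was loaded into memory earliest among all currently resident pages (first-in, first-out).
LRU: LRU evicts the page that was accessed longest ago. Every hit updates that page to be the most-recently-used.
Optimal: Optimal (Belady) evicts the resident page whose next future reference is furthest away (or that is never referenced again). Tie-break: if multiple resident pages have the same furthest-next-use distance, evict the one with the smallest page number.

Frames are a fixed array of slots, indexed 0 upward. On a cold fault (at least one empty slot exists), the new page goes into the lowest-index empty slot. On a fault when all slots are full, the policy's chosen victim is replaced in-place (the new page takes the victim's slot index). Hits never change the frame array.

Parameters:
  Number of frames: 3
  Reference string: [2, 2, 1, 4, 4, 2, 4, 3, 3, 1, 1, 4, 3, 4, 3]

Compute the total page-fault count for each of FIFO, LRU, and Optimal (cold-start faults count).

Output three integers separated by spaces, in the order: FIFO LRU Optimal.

--- FIFO ---
  step 0: ref 2 -> FAULT, frames=[2,-,-] (faults so far: 1)
  step 1: ref 2 -> HIT, frames=[2,-,-] (faults so far: 1)
  step 2: ref 1 -> FAULT, frames=[2,1,-] (faults so far: 2)
  step 3: ref 4 -> FAULT, frames=[2,1,4] (faults so far: 3)
  step 4: ref 4 -> HIT, frames=[2,1,4] (faults so far: 3)
  step 5: ref 2 -> HIT, frames=[2,1,4] (faults so far: 3)
  step 6: ref 4 -> HIT, frames=[2,1,4] (faults so far: 3)
  step 7: ref 3 -> FAULT, evict 2, frames=[3,1,4] (faults so far: 4)
  step 8: ref 3 -> HIT, frames=[3,1,4] (faults so far: 4)
  step 9: ref 1 -> HIT, frames=[3,1,4] (faults so far: 4)
  step 10: ref 1 -> HIT, frames=[3,1,4] (faults so far: 4)
  step 11: ref 4 -> HIT, frames=[3,1,4] (faults so far: 4)
  step 12: ref 3 -> HIT, frames=[3,1,4] (faults so far: 4)
  step 13: ref 4 -> HIT, frames=[3,1,4] (faults so far: 4)
  step 14: ref 3 -> HIT, frames=[3,1,4] (faults so far: 4)
  FIFO total faults: 4
--- LRU ---
  step 0: ref 2 -> FAULT, frames=[2,-,-] (faults so far: 1)
  step 1: ref 2 -> HIT, frames=[2,-,-] (faults so far: 1)
  step 2: ref 1 -> FAULT, frames=[2,1,-] (faults so far: 2)
  step 3: ref 4 -> FAULT, frames=[2,1,4] (faults so far: 3)
  step 4: ref 4 -> HIT, frames=[2,1,4] (faults so far: 3)
  step 5: ref 2 -> HIT, frames=[2,1,4] (faults so far: 3)
  step 6: ref 4 -> HIT, frames=[2,1,4] (faults so far: 3)
  step 7: ref 3 -> FAULT, evict 1, frames=[2,3,4] (faults so far: 4)
  step 8: ref 3 -> HIT, frames=[2,3,4] (faults so far: 4)
  step 9: ref 1 -> FAULT, evict 2, frames=[1,3,4] (faults so far: 5)
  step 10: ref 1 -> HIT, frames=[1,3,4] (faults so far: 5)
  step 11: ref 4 -> HIT, frames=[1,3,4] (faults so far: 5)
  step 12: ref 3 -> HIT, frames=[1,3,4] (faults so far: 5)
  step 13: ref 4 -> HIT, frames=[1,3,4] (faults so far: 5)
  step 14: ref 3 -> HIT, frames=[1,3,4] (faults so far: 5)
  LRU total faults: 5
--- Optimal ---
  step 0: ref 2 -> FAULT, frames=[2,-,-] (faults so far: 1)
  step 1: ref 2 -> HIT, frames=[2,-,-] (faults so far: 1)
  step 2: ref 1 -> FAULT, frames=[2,1,-] (faults so far: 2)
  step 3: ref 4 -> FAULT, frames=[2,1,4] (faults so far: 3)
  step 4: ref 4 -> HIT, frames=[2,1,4] (faults so far: 3)
  step 5: ref 2 -> HIT, frames=[2,1,4] (faults so far: 3)
  step 6: ref 4 -> HIT, frames=[2,1,4] (faults so far: 3)
  step 7: ref 3 -> FAULT, evict 2, frames=[3,1,4] (faults so far: 4)
  step 8: ref 3 -> HIT, frames=[3,1,4] (faults so far: 4)
  step 9: ref 1 -> HIT, frames=[3,1,4] (faults so far: 4)
  step 10: ref 1 -> HIT, frames=[3,1,4] (faults so far: 4)
  step 11: ref 4 -> HIT, frames=[3,1,4] (faults so far: 4)
  step 12: ref 3 -> HIT, frames=[3,1,4] (faults so far: 4)
  step 13: ref 4 -> HIT, frames=[3,1,4] (faults so far: 4)
  step 14: ref 3 -> HIT, frames=[3,1,4] (faults so far: 4)
  Optimal total faults: 4

Answer: 4 5 4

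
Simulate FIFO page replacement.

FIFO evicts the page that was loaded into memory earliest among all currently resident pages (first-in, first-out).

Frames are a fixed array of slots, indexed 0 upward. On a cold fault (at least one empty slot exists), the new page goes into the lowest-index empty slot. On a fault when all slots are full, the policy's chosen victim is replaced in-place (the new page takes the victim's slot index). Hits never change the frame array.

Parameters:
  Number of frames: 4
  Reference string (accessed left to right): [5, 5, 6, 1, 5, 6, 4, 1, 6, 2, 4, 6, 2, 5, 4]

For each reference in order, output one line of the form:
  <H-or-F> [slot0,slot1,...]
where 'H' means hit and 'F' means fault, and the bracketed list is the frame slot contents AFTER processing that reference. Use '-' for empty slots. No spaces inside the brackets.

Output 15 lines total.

F [5,-,-,-]
H [5,-,-,-]
F [5,6,-,-]
F [5,6,1,-]
H [5,6,1,-]
H [5,6,1,-]
F [5,6,1,4]
H [5,6,1,4]
H [5,6,1,4]
F [2,6,1,4]
H [2,6,1,4]
H [2,6,1,4]
H [2,6,1,4]
F [2,5,1,4]
H [2,5,1,4]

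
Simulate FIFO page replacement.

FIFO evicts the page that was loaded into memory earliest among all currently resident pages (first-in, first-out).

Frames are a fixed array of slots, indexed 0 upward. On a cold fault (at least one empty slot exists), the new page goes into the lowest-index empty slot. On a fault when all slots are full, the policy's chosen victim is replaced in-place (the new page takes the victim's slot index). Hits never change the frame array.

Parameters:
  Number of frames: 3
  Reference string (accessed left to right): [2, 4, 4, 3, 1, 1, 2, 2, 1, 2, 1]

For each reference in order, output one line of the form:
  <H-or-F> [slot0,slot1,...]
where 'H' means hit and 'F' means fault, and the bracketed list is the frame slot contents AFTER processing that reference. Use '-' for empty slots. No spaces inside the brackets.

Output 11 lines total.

F [2,-,-]
F [2,4,-]
H [2,4,-]
F [2,4,3]
F [1,4,3]
H [1,4,3]
F [1,2,3]
H [1,2,3]
H [1,2,3]
H [1,2,3]
H [1,2,3]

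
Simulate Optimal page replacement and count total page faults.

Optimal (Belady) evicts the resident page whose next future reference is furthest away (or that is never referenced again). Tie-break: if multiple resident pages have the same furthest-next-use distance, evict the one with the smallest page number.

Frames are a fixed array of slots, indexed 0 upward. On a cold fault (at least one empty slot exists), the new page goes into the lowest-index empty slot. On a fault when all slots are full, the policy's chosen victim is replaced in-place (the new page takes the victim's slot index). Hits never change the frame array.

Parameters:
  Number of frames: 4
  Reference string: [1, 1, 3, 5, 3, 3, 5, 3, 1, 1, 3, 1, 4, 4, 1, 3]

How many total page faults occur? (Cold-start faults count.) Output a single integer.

Answer: 4

Derivation:
Step 0: ref 1 → FAULT, frames=[1,-,-,-]
Step 1: ref 1 → HIT, frames=[1,-,-,-]
Step 2: ref 3 → FAULT, frames=[1,3,-,-]
Step 3: ref 5 → FAULT, frames=[1,3,5,-]
Step 4: ref 3 → HIT, frames=[1,3,5,-]
Step 5: ref 3 → HIT, frames=[1,3,5,-]
Step 6: ref 5 → HIT, frames=[1,3,5,-]
Step 7: ref 3 → HIT, frames=[1,3,5,-]
Step 8: ref 1 → HIT, frames=[1,3,5,-]
Step 9: ref 1 → HIT, frames=[1,3,5,-]
Step 10: ref 3 → HIT, frames=[1,3,5,-]
Step 11: ref 1 → HIT, frames=[1,3,5,-]
Step 12: ref 4 → FAULT, frames=[1,3,5,4]
Step 13: ref 4 → HIT, frames=[1,3,5,4]
Step 14: ref 1 → HIT, frames=[1,3,5,4]
Step 15: ref 3 → HIT, frames=[1,3,5,4]
Total faults: 4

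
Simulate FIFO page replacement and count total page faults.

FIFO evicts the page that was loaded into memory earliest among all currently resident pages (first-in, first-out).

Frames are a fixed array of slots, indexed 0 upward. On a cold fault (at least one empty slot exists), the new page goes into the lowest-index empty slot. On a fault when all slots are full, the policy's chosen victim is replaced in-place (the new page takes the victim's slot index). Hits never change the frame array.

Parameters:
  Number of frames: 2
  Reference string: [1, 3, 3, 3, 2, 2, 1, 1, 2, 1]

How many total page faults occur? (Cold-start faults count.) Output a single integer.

Answer: 4

Derivation:
Step 0: ref 1 → FAULT, frames=[1,-]
Step 1: ref 3 → FAULT, frames=[1,3]
Step 2: ref 3 → HIT, frames=[1,3]
Step 3: ref 3 → HIT, frames=[1,3]
Step 4: ref 2 → FAULT (evict 1), frames=[2,3]
Step 5: ref 2 → HIT, frames=[2,3]
Step 6: ref 1 → FAULT (evict 3), frames=[2,1]
Step 7: ref 1 → HIT, frames=[2,1]
Step 8: ref 2 → HIT, frames=[2,1]
Step 9: ref 1 → HIT, frames=[2,1]
Total faults: 4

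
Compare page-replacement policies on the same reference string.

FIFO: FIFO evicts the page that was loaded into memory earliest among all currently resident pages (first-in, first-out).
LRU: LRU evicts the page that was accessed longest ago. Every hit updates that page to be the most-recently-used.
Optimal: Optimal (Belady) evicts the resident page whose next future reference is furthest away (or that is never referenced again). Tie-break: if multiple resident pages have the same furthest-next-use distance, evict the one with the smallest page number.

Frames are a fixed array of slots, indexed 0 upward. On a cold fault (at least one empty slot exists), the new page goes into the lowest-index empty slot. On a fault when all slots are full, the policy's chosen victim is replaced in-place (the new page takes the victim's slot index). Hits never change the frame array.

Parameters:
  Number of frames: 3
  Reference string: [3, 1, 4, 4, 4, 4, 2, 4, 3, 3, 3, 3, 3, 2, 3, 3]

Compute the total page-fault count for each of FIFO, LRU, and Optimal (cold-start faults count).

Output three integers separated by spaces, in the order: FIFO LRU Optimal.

Answer: 5 5 4

Derivation:
--- FIFO ---
  step 0: ref 3 -> FAULT, frames=[3,-,-] (faults so far: 1)
  step 1: ref 1 -> FAULT, frames=[3,1,-] (faults so far: 2)
  step 2: ref 4 -> FAULT, frames=[3,1,4] (faults so far: 3)
  step 3: ref 4 -> HIT, frames=[3,1,4] (faults so far: 3)
  step 4: ref 4 -> HIT, frames=[3,1,4] (faults so far: 3)
  step 5: ref 4 -> HIT, frames=[3,1,4] (faults so far: 3)
  step 6: ref 2 -> FAULT, evict 3, frames=[2,1,4] (faults so far: 4)
  step 7: ref 4 -> HIT, frames=[2,1,4] (faults so far: 4)
  step 8: ref 3 -> FAULT, evict 1, frames=[2,3,4] (faults so far: 5)
  step 9: ref 3 -> HIT, frames=[2,3,4] (faults so far: 5)
  step 10: ref 3 -> HIT, frames=[2,3,4] (faults so far: 5)
  step 11: ref 3 -> HIT, frames=[2,3,4] (faults so far: 5)
  step 12: ref 3 -> HIT, frames=[2,3,4] (faults so far: 5)
  step 13: ref 2 -> HIT, frames=[2,3,4] (faults so far: 5)
  step 14: ref 3 -> HIT, frames=[2,3,4] (faults so far: 5)
  step 15: ref 3 -> HIT, frames=[2,3,4] (faults so far: 5)
  FIFO total faults: 5
--- LRU ---
  step 0: ref 3 -> FAULT, frames=[3,-,-] (faults so far: 1)
  step 1: ref 1 -> FAULT, frames=[3,1,-] (faults so far: 2)
  step 2: ref 4 -> FAULT, frames=[3,1,4] (faults so far: 3)
  step 3: ref 4 -> HIT, frames=[3,1,4] (faults so far: 3)
  step 4: ref 4 -> HIT, frames=[3,1,4] (faults so far: 3)
  step 5: ref 4 -> HIT, frames=[3,1,4] (faults so far: 3)
  step 6: ref 2 -> FAULT, evict 3, frames=[2,1,4] (faults so far: 4)
  step 7: ref 4 -> HIT, frames=[2,1,4] (faults so far: 4)
  step 8: ref 3 -> FAULT, evict 1, frames=[2,3,4] (faults so far: 5)
  step 9: ref 3 -> HIT, frames=[2,3,4] (faults so far: 5)
  step 10: ref 3 -> HIT, frames=[2,3,4] (faults so far: 5)
  step 11: ref 3 -> HIT, frames=[2,3,4] (faults so far: 5)
  step 12: ref 3 -> HIT, frames=[2,3,4] (faults so far: 5)
  step 13: ref 2 -> HIT, frames=[2,3,4] (faults so far: 5)
  step 14: ref 3 -> HIT, frames=[2,3,4] (faults so far: 5)
  step 15: ref 3 -> HIT, frames=[2,3,4] (faults so far: 5)
  LRU total faults: 5
--- Optimal ---
  step 0: ref 3 -> FAULT, frames=[3,-,-] (faults so far: 1)
  step 1: ref 1 -> FAULT, frames=[3,1,-] (faults so far: 2)
  step 2: ref 4 -> FAULT, frames=[3,1,4] (faults so far: 3)
  step 3: ref 4 -> HIT, frames=[3,1,4] (faults so far: 3)
  step 4: ref 4 -> HIT, frames=[3,1,4] (faults so far: 3)
  step 5: ref 4 -> HIT, frames=[3,1,4] (faults so far: 3)
  step 6: ref 2 -> FAULT, evict 1, frames=[3,2,4] (faults so far: 4)
  step 7: ref 4 -> HIT, frames=[3,2,4] (faults so far: 4)
  step 8: ref 3 -> HIT, frames=[3,2,4] (faults so far: 4)
  step 9: ref 3 -> HIT, frames=[3,2,4] (faults so far: 4)
  step 10: ref 3 -> HIT, frames=[3,2,4] (faults so far: 4)
  step 11: ref 3 -> HIT, frames=[3,2,4] (faults so far: 4)
  step 12: ref 3 -> HIT, frames=[3,2,4] (faults so far: 4)
  step 13: ref 2 -> HIT, frames=[3,2,4] (faults so far: 4)
  step 14: ref 3 -> HIT, frames=[3,2,4] (faults so far: 4)
  step 15: ref 3 -> HIT, frames=[3,2,4] (faults so far: 4)
  Optimal total faults: 4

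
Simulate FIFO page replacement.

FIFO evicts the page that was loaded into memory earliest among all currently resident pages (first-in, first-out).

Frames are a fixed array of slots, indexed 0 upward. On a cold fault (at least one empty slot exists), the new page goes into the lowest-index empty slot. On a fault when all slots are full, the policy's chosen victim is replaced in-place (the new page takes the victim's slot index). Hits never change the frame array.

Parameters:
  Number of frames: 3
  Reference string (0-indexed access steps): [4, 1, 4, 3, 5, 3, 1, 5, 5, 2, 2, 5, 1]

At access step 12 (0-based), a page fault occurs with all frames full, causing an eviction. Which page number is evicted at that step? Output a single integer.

Step 0: ref 4 -> FAULT, frames=[4,-,-]
Step 1: ref 1 -> FAULT, frames=[4,1,-]
Step 2: ref 4 -> HIT, frames=[4,1,-]
Step 3: ref 3 -> FAULT, frames=[4,1,3]
Step 4: ref 5 -> FAULT, evict 4, frames=[5,1,3]
Step 5: ref 3 -> HIT, frames=[5,1,3]
Step 6: ref 1 -> HIT, frames=[5,1,3]
Step 7: ref 5 -> HIT, frames=[5,1,3]
Step 8: ref 5 -> HIT, frames=[5,1,3]
Step 9: ref 2 -> FAULT, evict 1, frames=[5,2,3]
Step 10: ref 2 -> HIT, frames=[5,2,3]
Step 11: ref 5 -> HIT, frames=[5,2,3]
Step 12: ref 1 -> FAULT, evict 3, frames=[5,2,1]
At step 12: evicted page 3

Answer: 3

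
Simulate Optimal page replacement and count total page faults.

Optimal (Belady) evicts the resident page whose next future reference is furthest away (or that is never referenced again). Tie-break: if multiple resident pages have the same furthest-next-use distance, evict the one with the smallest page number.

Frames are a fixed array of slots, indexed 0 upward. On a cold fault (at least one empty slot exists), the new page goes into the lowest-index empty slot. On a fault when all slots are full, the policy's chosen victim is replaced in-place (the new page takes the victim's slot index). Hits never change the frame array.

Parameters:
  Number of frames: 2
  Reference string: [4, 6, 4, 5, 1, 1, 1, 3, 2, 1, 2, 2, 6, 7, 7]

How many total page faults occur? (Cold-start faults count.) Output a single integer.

Answer: 8

Derivation:
Step 0: ref 4 → FAULT, frames=[4,-]
Step 1: ref 6 → FAULT, frames=[4,6]
Step 2: ref 4 → HIT, frames=[4,6]
Step 3: ref 5 → FAULT (evict 4), frames=[5,6]
Step 4: ref 1 → FAULT (evict 5), frames=[1,6]
Step 5: ref 1 → HIT, frames=[1,6]
Step 6: ref 1 → HIT, frames=[1,6]
Step 7: ref 3 → FAULT (evict 6), frames=[1,3]
Step 8: ref 2 → FAULT (evict 3), frames=[1,2]
Step 9: ref 1 → HIT, frames=[1,2]
Step 10: ref 2 → HIT, frames=[1,2]
Step 11: ref 2 → HIT, frames=[1,2]
Step 12: ref 6 → FAULT (evict 1), frames=[6,2]
Step 13: ref 7 → FAULT (evict 2), frames=[6,7]
Step 14: ref 7 → HIT, frames=[6,7]
Total faults: 8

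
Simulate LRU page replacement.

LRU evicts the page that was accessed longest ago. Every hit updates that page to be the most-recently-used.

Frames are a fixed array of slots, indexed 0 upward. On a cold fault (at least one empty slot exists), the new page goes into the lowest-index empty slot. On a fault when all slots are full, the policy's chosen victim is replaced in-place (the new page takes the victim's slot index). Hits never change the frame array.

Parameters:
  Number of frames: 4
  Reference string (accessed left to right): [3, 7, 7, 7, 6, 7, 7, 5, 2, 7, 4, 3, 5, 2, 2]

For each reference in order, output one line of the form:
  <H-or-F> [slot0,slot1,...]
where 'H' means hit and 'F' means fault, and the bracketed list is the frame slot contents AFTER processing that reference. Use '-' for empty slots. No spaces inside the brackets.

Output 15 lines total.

F [3,-,-,-]
F [3,7,-,-]
H [3,7,-,-]
H [3,7,-,-]
F [3,7,6,-]
H [3,7,6,-]
H [3,7,6,-]
F [3,7,6,5]
F [2,7,6,5]
H [2,7,6,5]
F [2,7,4,5]
F [2,7,4,3]
F [5,7,4,3]
F [5,2,4,3]
H [5,2,4,3]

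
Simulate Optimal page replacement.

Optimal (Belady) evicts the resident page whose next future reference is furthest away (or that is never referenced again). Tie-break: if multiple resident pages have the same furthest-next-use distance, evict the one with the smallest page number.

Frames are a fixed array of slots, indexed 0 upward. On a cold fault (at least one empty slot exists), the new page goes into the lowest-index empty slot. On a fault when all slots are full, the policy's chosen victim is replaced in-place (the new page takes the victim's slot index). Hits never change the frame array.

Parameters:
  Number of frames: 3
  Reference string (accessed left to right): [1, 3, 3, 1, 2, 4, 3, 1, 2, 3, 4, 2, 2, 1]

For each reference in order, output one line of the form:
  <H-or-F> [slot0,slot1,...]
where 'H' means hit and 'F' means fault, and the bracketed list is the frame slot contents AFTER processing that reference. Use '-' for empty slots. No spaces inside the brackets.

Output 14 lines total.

F [1,-,-]
F [1,3,-]
H [1,3,-]
H [1,3,-]
F [1,3,2]
F [1,3,4]
H [1,3,4]
H [1,3,4]
F [2,3,4]
H [2,3,4]
H [2,3,4]
H [2,3,4]
H [2,3,4]
F [1,3,4]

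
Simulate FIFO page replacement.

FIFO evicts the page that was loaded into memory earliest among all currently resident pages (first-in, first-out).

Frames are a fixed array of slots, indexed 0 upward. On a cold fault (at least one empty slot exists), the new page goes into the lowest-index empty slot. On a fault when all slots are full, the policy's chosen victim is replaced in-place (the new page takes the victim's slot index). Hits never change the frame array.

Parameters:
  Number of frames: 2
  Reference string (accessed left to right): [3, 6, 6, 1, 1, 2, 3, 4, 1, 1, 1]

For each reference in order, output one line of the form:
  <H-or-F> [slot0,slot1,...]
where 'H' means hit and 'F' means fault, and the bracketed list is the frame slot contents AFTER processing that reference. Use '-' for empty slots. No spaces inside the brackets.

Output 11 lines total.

F [3,-]
F [3,6]
H [3,6]
F [1,6]
H [1,6]
F [1,2]
F [3,2]
F [3,4]
F [1,4]
H [1,4]
H [1,4]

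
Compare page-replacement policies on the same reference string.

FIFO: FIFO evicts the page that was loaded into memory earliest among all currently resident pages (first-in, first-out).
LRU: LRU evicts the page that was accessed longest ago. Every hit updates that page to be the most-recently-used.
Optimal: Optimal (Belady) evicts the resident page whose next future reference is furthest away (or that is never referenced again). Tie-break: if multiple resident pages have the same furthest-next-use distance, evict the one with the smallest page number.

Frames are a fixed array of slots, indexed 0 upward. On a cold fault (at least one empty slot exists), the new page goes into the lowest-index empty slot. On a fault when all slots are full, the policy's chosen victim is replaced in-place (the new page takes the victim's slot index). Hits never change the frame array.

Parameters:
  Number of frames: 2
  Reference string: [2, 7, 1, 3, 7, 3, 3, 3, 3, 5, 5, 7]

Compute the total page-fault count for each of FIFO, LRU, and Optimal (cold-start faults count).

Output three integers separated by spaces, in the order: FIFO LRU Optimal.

Answer: 6 7 5

Derivation:
--- FIFO ---
  step 0: ref 2 -> FAULT, frames=[2,-] (faults so far: 1)
  step 1: ref 7 -> FAULT, frames=[2,7] (faults so far: 2)
  step 2: ref 1 -> FAULT, evict 2, frames=[1,7] (faults so far: 3)
  step 3: ref 3 -> FAULT, evict 7, frames=[1,3] (faults so far: 4)
  step 4: ref 7 -> FAULT, evict 1, frames=[7,3] (faults so far: 5)
  step 5: ref 3 -> HIT, frames=[7,3] (faults so far: 5)
  step 6: ref 3 -> HIT, frames=[7,3] (faults so far: 5)
  step 7: ref 3 -> HIT, frames=[7,3] (faults so far: 5)
  step 8: ref 3 -> HIT, frames=[7,3] (faults so far: 5)
  step 9: ref 5 -> FAULT, evict 3, frames=[7,5] (faults so far: 6)
  step 10: ref 5 -> HIT, frames=[7,5] (faults so far: 6)
  step 11: ref 7 -> HIT, frames=[7,5] (faults so far: 6)
  FIFO total faults: 6
--- LRU ---
  step 0: ref 2 -> FAULT, frames=[2,-] (faults so far: 1)
  step 1: ref 7 -> FAULT, frames=[2,7] (faults so far: 2)
  step 2: ref 1 -> FAULT, evict 2, frames=[1,7] (faults so far: 3)
  step 3: ref 3 -> FAULT, evict 7, frames=[1,3] (faults so far: 4)
  step 4: ref 7 -> FAULT, evict 1, frames=[7,3] (faults so far: 5)
  step 5: ref 3 -> HIT, frames=[7,3] (faults so far: 5)
  step 6: ref 3 -> HIT, frames=[7,3] (faults so far: 5)
  step 7: ref 3 -> HIT, frames=[7,3] (faults so far: 5)
  step 8: ref 3 -> HIT, frames=[7,3] (faults so far: 5)
  step 9: ref 5 -> FAULT, evict 7, frames=[5,3] (faults so far: 6)
  step 10: ref 5 -> HIT, frames=[5,3] (faults so far: 6)
  step 11: ref 7 -> FAULT, evict 3, frames=[5,7] (faults so far: 7)
  LRU total faults: 7
--- Optimal ---
  step 0: ref 2 -> FAULT, frames=[2,-] (faults so far: 1)
  step 1: ref 7 -> FAULT, frames=[2,7] (faults so far: 2)
  step 2: ref 1 -> FAULT, evict 2, frames=[1,7] (faults so far: 3)
  step 3: ref 3 -> FAULT, evict 1, frames=[3,7] (faults so far: 4)
  step 4: ref 7 -> HIT, frames=[3,7] (faults so far: 4)
  step 5: ref 3 -> HIT, frames=[3,7] (faults so far: 4)
  step 6: ref 3 -> HIT, frames=[3,7] (faults so far: 4)
  step 7: ref 3 -> HIT, frames=[3,7] (faults so far: 4)
  step 8: ref 3 -> HIT, frames=[3,7] (faults so far: 4)
  step 9: ref 5 -> FAULT, evict 3, frames=[5,7] (faults so far: 5)
  step 10: ref 5 -> HIT, frames=[5,7] (faults so far: 5)
  step 11: ref 7 -> HIT, frames=[5,7] (faults so far: 5)
  Optimal total faults: 5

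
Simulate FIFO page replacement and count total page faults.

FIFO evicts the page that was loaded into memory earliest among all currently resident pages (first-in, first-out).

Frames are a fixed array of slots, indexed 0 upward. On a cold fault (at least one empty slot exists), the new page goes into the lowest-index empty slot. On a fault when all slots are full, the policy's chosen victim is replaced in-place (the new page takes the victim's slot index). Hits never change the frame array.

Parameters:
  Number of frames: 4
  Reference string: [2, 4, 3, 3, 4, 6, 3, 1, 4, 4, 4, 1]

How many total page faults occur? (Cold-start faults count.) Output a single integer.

Answer: 5

Derivation:
Step 0: ref 2 → FAULT, frames=[2,-,-,-]
Step 1: ref 4 → FAULT, frames=[2,4,-,-]
Step 2: ref 3 → FAULT, frames=[2,4,3,-]
Step 3: ref 3 → HIT, frames=[2,4,3,-]
Step 4: ref 4 → HIT, frames=[2,4,3,-]
Step 5: ref 6 → FAULT, frames=[2,4,3,6]
Step 6: ref 3 → HIT, frames=[2,4,3,6]
Step 7: ref 1 → FAULT (evict 2), frames=[1,4,3,6]
Step 8: ref 4 → HIT, frames=[1,4,3,6]
Step 9: ref 4 → HIT, frames=[1,4,3,6]
Step 10: ref 4 → HIT, frames=[1,4,3,6]
Step 11: ref 1 → HIT, frames=[1,4,3,6]
Total faults: 5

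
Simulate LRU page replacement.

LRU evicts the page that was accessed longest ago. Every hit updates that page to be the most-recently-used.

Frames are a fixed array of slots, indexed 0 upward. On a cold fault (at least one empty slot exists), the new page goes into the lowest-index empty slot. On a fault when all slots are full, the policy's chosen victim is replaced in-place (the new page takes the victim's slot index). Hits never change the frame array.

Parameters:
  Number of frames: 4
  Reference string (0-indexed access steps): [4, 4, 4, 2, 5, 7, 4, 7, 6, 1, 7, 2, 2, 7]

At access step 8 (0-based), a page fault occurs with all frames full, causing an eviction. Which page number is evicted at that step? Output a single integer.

Answer: 2

Derivation:
Step 0: ref 4 -> FAULT, frames=[4,-,-,-]
Step 1: ref 4 -> HIT, frames=[4,-,-,-]
Step 2: ref 4 -> HIT, frames=[4,-,-,-]
Step 3: ref 2 -> FAULT, frames=[4,2,-,-]
Step 4: ref 5 -> FAULT, frames=[4,2,5,-]
Step 5: ref 7 -> FAULT, frames=[4,2,5,7]
Step 6: ref 4 -> HIT, frames=[4,2,5,7]
Step 7: ref 7 -> HIT, frames=[4,2,5,7]
Step 8: ref 6 -> FAULT, evict 2, frames=[4,6,5,7]
At step 8: evicted page 2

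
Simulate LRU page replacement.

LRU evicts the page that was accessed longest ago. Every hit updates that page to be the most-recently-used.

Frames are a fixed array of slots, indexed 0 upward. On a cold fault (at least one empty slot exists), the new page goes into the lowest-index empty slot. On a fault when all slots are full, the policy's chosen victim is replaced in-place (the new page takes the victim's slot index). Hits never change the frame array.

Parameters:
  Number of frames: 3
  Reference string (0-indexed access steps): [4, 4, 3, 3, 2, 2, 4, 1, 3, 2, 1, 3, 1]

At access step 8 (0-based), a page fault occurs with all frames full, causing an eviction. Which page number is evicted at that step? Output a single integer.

Answer: 2

Derivation:
Step 0: ref 4 -> FAULT, frames=[4,-,-]
Step 1: ref 4 -> HIT, frames=[4,-,-]
Step 2: ref 3 -> FAULT, frames=[4,3,-]
Step 3: ref 3 -> HIT, frames=[4,3,-]
Step 4: ref 2 -> FAULT, frames=[4,3,2]
Step 5: ref 2 -> HIT, frames=[4,3,2]
Step 6: ref 4 -> HIT, frames=[4,3,2]
Step 7: ref 1 -> FAULT, evict 3, frames=[4,1,2]
Step 8: ref 3 -> FAULT, evict 2, frames=[4,1,3]
At step 8: evicted page 2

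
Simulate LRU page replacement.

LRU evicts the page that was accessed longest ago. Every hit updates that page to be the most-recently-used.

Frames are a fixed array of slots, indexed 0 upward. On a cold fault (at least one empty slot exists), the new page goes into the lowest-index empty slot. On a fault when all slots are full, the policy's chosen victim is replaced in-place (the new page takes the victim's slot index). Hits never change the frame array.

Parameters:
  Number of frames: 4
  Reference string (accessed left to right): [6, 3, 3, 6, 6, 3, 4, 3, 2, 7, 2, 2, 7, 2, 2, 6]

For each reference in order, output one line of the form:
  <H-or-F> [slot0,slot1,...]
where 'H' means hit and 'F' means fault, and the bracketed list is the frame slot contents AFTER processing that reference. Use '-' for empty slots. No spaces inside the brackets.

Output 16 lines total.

F [6,-,-,-]
F [6,3,-,-]
H [6,3,-,-]
H [6,3,-,-]
H [6,3,-,-]
H [6,3,-,-]
F [6,3,4,-]
H [6,3,4,-]
F [6,3,4,2]
F [7,3,4,2]
H [7,3,4,2]
H [7,3,4,2]
H [7,3,4,2]
H [7,3,4,2]
H [7,3,4,2]
F [7,3,6,2]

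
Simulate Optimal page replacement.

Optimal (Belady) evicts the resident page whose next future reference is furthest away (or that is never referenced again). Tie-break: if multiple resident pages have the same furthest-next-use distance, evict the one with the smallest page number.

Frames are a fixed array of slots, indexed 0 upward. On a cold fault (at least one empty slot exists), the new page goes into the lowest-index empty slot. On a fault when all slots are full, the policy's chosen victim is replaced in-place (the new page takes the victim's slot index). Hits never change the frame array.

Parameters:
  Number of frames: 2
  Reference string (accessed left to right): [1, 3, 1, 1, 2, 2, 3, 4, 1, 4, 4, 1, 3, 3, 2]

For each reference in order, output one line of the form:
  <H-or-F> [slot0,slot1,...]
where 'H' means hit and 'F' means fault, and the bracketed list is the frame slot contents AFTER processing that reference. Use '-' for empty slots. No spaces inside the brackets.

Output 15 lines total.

F [1,-]
F [1,3]
H [1,3]
H [1,3]
F [2,3]
H [2,3]
H [2,3]
F [4,3]
F [4,1]
H [4,1]
H [4,1]
H [4,1]
F [4,3]
H [4,3]
F [4,2]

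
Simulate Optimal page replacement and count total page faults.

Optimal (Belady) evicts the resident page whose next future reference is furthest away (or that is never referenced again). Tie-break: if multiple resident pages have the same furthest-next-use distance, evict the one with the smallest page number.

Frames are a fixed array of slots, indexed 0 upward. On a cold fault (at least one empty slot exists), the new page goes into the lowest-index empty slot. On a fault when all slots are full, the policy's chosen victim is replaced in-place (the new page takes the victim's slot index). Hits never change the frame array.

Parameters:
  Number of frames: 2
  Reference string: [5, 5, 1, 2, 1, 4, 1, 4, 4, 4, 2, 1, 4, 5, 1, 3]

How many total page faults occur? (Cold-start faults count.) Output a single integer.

Step 0: ref 5 → FAULT, frames=[5,-]
Step 1: ref 5 → HIT, frames=[5,-]
Step 2: ref 1 → FAULT, frames=[5,1]
Step 3: ref 2 → FAULT (evict 5), frames=[2,1]
Step 4: ref 1 → HIT, frames=[2,1]
Step 5: ref 4 → FAULT (evict 2), frames=[4,1]
Step 6: ref 1 → HIT, frames=[4,1]
Step 7: ref 4 → HIT, frames=[4,1]
Step 8: ref 4 → HIT, frames=[4,1]
Step 9: ref 4 → HIT, frames=[4,1]
Step 10: ref 2 → FAULT (evict 4), frames=[2,1]
Step 11: ref 1 → HIT, frames=[2,1]
Step 12: ref 4 → FAULT (evict 2), frames=[4,1]
Step 13: ref 5 → FAULT (evict 4), frames=[5,1]
Step 14: ref 1 → HIT, frames=[5,1]
Step 15: ref 3 → FAULT (evict 1), frames=[5,3]
Total faults: 8

Answer: 8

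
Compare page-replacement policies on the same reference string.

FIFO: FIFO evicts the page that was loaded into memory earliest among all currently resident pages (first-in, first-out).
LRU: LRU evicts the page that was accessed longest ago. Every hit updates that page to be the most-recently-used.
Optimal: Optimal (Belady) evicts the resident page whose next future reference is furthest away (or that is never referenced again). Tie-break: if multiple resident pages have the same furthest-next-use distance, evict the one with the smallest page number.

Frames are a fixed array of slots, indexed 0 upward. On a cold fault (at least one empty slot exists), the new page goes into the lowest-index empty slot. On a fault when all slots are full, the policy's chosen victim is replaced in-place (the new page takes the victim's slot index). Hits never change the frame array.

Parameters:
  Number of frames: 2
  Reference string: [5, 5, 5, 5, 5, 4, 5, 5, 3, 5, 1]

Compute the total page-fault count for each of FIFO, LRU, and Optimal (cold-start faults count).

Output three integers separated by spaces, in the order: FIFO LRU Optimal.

Answer: 5 4 4

Derivation:
--- FIFO ---
  step 0: ref 5 -> FAULT, frames=[5,-] (faults so far: 1)
  step 1: ref 5 -> HIT, frames=[5,-] (faults so far: 1)
  step 2: ref 5 -> HIT, frames=[5,-] (faults so far: 1)
  step 3: ref 5 -> HIT, frames=[5,-] (faults so far: 1)
  step 4: ref 5 -> HIT, frames=[5,-] (faults so far: 1)
  step 5: ref 4 -> FAULT, frames=[5,4] (faults so far: 2)
  step 6: ref 5 -> HIT, frames=[5,4] (faults so far: 2)
  step 7: ref 5 -> HIT, frames=[5,4] (faults so far: 2)
  step 8: ref 3 -> FAULT, evict 5, frames=[3,4] (faults so far: 3)
  step 9: ref 5 -> FAULT, evict 4, frames=[3,5] (faults so far: 4)
  step 10: ref 1 -> FAULT, evict 3, frames=[1,5] (faults so far: 5)
  FIFO total faults: 5
--- LRU ---
  step 0: ref 5 -> FAULT, frames=[5,-] (faults so far: 1)
  step 1: ref 5 -> HIT, frames=[5,-] (faults so far: 1)
  step 2: ref 5 -> HIT, frames=[5,-] (faults so far: 1)
  step 3: ref 5 -> HIT, frames=[5,-] (faults so far: 1)
  step 4: ref 5 -> HIT, frames=[5,-] (faults so far: 1)
  step 5: ref 4 -> FAULT, frames=[5,4] (faults so far: 2)
  step 6: ref 5 -> HIT, frames=[5,4] (faults so far: 2)
  step 7: ref 5 -> HIT, frames=[5,4] (faults so far: 2)
  step 8: ref 3 -> FAULT, evict 4, frames=[5,3] (faults so far: 3)
  step 9: ref 5 -> HIT, frames=[5,3] (faults so far: 3)
  step 10: ref 1 -> FAULT, evict 3, frames=[5,1] (faults so far: 4)
  LRU total faults: 4
--- Optimal ---
  step 0: ref 5 -> FAULT, frames=[5,-] (faults so far: 1)
  step 1: ref 5 -> HIT, frames=[5,-] (faults so far: 1)
  step 2: ref 5 -> HIT, frames=[5,-] (faults so far: 1)
  step 3: ref 5 -> HIT, frames=[5,-] (faults so far: 1)
  step 4: ref 5 -> HIT, frames=[5,-] (faults so far: 1)
  step 5: ref 4 -> FAULT, frames=[5,4] (faults so far: 2)
  step 6: ref 5 -> HIT, frames=[5,4] (faults so far: 2)
  step 7: ref 5 -> HIT, frames=[5,4] (faults so far: 2)
  step 8: ref 3 -> FAULT, evict 4, frames=[5,3] (faults so far: 3)
  step 9: ref 5 -> HIT, frames=[5,3] (faults so far: 3)
  step 10: ref 1 -> FAULT, evict 3, frames=[5,1] (faults so far: 4)
  Optimal total faults: 4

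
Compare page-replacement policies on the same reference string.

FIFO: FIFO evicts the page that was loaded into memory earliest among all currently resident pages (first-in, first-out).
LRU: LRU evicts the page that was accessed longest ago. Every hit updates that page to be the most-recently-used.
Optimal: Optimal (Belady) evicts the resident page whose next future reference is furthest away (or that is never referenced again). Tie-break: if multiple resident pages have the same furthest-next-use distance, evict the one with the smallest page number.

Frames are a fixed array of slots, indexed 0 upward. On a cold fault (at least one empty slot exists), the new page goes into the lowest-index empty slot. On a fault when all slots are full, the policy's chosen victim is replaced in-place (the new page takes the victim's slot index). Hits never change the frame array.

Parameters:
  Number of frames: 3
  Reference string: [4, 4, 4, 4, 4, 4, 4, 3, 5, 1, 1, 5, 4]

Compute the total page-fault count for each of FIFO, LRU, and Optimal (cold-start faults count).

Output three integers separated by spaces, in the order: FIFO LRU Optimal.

Answer: 5 5 4

Derivation:
--- FIFO ---
  step 0: ref 4 -> FAULT, frames=[4,-,-] (faults so far: 1)
  step 1: ref 4 -> HIT, frames=[4,-,-] (faults so far: 1)
  step 2: ref 4 -> HIT, frames=[4,-,-] (faults so far: 1)
  step 3: ref 4 -> HIT, frames=[4,-,-] (faults so far: 1)
  step 4: ref 4 -> HIT, frames=[4,-,-] (faults so far: 1)
  step 5: ref 4 -> HIT, frames=[4,-,-] (faults so far: 1)
  step 6: ref 4 -> HIT, frames=[4,-,-] (faults so far: 1)
  step 7: ref 3 -> FAULT, frames=[4,3,-] (faults so far: 2)
  step 8: ref 5 -> FAULT, frames=[4,3,5] (faults so far: 3)
  step 9: ref 1 -> FAULT, evict 4, frames=[1,3,5] (faults so far: 4)
  step 10: ref 1 -> HIT, frames=[1,3,5] (faults so far: 4)
  step 11: ref 5 -> HIT, frames=[1,3,5] (faults so far: 4)
  step 12: ref 4 -> FAULT, evict 3, frames=[1,4,5] (faults so far: 5)
  FIFO total faults: 5
--- LRU ---
  step 0: ref 4 -> FAULT, frames=[4,-,-] (faults so far: 1)
  step 1: ref 4 -> HIT, frames=[4,-,-] (faults so far: 1)
  step 2: ref 4 -> HIT, frames=[4,-,-] (faults so far: 1)
  step 3: ref 4 -> HIT, frames=[4,-,-] (faults so far: 1)
  step 4: ref 4 -> HIT, frames=[4,-,-] (faults so far: 1)
  step 5: ref 4 -> HIT, frames=[4,-,-] (faults so far: 1)
  step 6: ref 4 -> HIT, frames=[4,-,-] (faults so far: 1)
  step 7: ref 3 -> FAULT, frames=[4,3,-] (faults so far: 2)
  step 8: ref 5 -> FAULT, frames=[4,3,5] (faults so far: 3)
  step 9: ref 1 -> FAULT, evict 4, frames=[1,3,5] (faults so far: 4)
  step 10: ref 1 -> HIT, frames=[1,3,5] (faults so far: 4)
  step 11: ref 5 -> HIT, frames=[1,3,5] (faults so far: 4)
  step 12: ref 4 -> FAULT, evict 3, frames=[1,4,5] (faults so far: 5)
  LRU total faults: 5
--- Optimal ---
  step 0: ref 4 -> FAULT, frames=[4,-,-] (faults so far: 1)
  step 1: ref 4 -> HIT, frames=[4,-,-] (faults so far: 1)
  step 2: ref 4 -> HIT, frames=[4,-,-] (faults so far: 1)
  step 3: ref 4 -> HIT, frames=[4,-,-] (faults so far: 1)
  step 4: ref 4 -> HIT, frames=[4,-,-] (faults so far: 1)
  step 5: ref 4 -> HIT, frames=[4,-,-] (faults so far: 1)
  step 6: ref 4 -> HIT, frames=[4,-,-] (faults so far: 1)
  step 7: ref 3 -> FAULT, frames=[4,3,-] (faults so far: 2)
  step 8: ref 5 -> FAULT, frames=[4,3,5] (faults so far: 3)
  step 9: ref 1 -> FAULT, evict 3, frames=[4,1,5] (faults so far: 4)
  step 10: ref 1 -> HIT, frames=[4,1,5] (faults so far: 4)
  step 11: ref 5 -> HIT, frames=[4,1,5] (faults so far: 4)
  step 12: ref 4 -> HIT, frames=[4,1,5] (faults so far: 4)
  Optimal total faults: 4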